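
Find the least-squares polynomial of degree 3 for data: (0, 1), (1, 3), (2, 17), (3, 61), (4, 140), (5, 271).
143/126 + (-1481/756)x + (155/126)x² + (215/108)x³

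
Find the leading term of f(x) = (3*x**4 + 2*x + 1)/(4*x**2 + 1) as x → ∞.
3*x**2/4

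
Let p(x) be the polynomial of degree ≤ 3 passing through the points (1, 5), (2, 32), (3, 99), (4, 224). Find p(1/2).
7/8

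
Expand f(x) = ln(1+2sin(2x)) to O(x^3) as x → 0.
4*x - 8*x**2 + O(x**3)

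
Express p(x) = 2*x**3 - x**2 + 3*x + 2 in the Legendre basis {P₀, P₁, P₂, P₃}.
(5/3)P₀ + (21/5)P₁ + (-2/3)P₂ + (4/5)P₃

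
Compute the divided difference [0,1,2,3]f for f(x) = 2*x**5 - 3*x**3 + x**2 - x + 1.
47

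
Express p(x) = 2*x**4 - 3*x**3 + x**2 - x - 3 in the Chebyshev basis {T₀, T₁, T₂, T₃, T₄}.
(-7/4)T₀ + (-13/4)T₁ + (3/2)T₂ + (-3/4)T₃ + (1/4)T₄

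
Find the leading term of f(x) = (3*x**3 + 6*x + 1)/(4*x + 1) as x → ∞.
3*x**2/4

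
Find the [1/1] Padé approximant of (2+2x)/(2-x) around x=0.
(x + 1)/(1 - x/2)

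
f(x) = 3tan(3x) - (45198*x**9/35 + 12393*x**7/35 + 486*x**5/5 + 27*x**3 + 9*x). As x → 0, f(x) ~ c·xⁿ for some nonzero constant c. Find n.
11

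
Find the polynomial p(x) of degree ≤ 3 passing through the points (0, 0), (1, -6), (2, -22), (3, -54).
-x**3 - 2*x**2 - 3*x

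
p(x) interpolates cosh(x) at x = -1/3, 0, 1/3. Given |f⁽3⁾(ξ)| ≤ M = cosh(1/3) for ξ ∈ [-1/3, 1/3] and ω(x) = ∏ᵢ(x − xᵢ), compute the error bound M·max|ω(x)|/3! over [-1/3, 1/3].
sqrt(3)*cosh(1/3)/729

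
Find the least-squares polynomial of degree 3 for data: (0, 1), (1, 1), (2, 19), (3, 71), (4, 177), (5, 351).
65/63 + (-607/189)x + (37/126)x² + (155/54)x³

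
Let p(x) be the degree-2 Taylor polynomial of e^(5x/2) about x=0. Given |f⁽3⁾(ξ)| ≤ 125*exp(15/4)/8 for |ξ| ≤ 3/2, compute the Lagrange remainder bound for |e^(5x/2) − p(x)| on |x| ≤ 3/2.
1125*exp(15/4)/128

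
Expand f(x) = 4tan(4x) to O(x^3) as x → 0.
16*x + O(x**3)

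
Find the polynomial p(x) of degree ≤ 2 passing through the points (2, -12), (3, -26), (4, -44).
-2*x**2 - 4*x + 4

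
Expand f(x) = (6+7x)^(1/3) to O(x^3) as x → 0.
6**(1/3) + 7*6**(1/3)*x/18 - 49*6**(1/3)*x**2/324 + O(x**3)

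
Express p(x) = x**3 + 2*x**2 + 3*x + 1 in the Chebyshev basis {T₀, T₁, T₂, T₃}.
(2)T₀ + (15/4)T₁ + T₂ + (1/4)T₃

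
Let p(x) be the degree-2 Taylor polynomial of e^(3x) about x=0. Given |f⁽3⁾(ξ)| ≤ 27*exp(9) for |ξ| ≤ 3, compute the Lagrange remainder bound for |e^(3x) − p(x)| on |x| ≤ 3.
243*exp(9)/2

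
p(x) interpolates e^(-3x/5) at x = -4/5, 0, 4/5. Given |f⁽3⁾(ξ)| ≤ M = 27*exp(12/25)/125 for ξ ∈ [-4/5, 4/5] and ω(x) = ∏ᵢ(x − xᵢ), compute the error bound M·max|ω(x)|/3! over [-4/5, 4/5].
64*sqrt(3)*exp(12/25)/15625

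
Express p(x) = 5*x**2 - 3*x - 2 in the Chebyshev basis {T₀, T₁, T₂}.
(1/2)T₀ + (-3)T₁ + (5/2)T₂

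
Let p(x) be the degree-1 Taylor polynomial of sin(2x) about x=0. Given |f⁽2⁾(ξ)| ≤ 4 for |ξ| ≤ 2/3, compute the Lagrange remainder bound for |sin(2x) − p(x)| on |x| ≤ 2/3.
8/9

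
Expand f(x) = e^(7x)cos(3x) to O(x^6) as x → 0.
1 + 7*x + 20*x**2 + 77*x**3/3 - 41*x**4/6 - 2807*x**5/30 + O(x**6)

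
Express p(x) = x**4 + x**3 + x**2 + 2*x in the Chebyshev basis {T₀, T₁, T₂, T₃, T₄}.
(7/8)T₀ + (11/4)T₁ + T₂ + (1/4)T₃ + (1/8)T₄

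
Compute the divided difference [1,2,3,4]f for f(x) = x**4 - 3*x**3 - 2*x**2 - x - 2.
7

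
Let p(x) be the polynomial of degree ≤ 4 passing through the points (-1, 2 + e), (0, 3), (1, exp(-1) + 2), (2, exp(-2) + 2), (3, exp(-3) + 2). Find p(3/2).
(-5 + 60*e + 90*exp(2) + (3*e + 236)*exp(3))*exp(-3)/128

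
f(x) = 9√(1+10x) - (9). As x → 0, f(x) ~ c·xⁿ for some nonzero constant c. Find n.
1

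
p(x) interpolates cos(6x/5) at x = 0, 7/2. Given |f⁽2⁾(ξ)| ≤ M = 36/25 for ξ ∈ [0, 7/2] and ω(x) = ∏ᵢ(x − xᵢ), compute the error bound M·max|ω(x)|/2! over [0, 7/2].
441/200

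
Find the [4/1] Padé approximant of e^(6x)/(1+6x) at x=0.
(318*x**4/5 + 168*x**3/5 + 18*x**2 + 88*x/15 + 1)/(88*x/15 + 1)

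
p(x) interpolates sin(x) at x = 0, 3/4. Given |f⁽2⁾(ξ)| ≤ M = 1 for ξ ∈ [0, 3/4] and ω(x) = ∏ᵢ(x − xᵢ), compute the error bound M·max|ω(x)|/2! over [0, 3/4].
9/128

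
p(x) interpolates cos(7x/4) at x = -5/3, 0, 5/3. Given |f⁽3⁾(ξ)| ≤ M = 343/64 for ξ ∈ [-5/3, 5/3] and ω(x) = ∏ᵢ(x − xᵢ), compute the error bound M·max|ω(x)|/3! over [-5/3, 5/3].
42875*sqrt(3)/46656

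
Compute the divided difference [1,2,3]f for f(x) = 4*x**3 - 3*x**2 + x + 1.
21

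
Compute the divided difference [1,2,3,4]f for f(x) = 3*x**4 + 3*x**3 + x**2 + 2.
33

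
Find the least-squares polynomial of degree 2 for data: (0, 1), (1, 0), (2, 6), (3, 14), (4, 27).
24/35 + (-69/35)x + (15/7)x²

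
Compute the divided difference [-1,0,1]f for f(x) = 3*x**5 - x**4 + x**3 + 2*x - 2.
-1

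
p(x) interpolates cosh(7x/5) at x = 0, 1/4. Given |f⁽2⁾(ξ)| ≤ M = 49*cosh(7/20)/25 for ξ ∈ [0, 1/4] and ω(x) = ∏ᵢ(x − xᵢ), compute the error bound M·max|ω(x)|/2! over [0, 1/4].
49*cosh(7/20)/3200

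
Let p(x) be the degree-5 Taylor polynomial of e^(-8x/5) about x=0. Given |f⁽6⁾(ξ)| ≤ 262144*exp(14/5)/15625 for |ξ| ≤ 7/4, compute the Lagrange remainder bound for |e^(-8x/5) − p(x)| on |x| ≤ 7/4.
470596*exp(14/5)/703125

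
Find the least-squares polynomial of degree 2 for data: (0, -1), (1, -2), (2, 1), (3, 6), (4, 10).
-52/35 + (-3/7)x + (6/7)x²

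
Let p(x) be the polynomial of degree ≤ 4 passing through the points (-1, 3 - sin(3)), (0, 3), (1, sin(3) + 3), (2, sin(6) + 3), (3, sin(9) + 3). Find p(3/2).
15*sin(6)/32 - 5*sin(9)/128 + 87*sin(3)/128 + 3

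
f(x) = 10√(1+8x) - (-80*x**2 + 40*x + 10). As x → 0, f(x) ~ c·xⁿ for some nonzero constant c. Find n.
3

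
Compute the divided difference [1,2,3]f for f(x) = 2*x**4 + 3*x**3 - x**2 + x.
67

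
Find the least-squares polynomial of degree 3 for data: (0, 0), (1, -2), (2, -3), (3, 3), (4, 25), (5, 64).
17/126 + (-995/756)x + (-134/63)x² + (107/108)x³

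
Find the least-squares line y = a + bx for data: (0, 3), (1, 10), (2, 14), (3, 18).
a = 39/10, b = 49/10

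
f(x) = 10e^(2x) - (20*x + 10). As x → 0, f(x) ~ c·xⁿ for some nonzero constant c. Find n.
2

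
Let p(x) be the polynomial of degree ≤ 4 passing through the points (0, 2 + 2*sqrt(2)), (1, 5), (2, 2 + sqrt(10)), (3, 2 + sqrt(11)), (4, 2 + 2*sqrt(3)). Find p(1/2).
-35*sqrt(10)/64 - 5*sqrt(3)/64 + 7*sqrt(11)/32 + 35*sqrt(2)/64 + 169/32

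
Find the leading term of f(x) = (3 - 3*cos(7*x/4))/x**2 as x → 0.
147/32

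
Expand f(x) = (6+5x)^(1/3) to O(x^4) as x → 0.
6**(1/3) + 5*6**(1/3)*x/18 - 25*6**(1/3)*x**2/324 + 625*6**(1/3)*x**3/17496 + O(x**4)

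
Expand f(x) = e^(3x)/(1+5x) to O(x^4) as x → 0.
1 - 2*x + 29*x**2/2 - 68*x**3 + O(x**4)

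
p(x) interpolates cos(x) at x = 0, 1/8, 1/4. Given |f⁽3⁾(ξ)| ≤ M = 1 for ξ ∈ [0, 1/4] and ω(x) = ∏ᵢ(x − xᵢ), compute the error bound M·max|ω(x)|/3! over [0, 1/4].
sqrt(3)/13824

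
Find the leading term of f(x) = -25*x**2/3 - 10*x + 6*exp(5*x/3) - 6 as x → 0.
125*x**3/27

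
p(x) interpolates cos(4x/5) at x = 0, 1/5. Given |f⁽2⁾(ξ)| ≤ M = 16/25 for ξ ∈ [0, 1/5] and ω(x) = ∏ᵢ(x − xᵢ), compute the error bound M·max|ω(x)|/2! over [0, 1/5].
2/625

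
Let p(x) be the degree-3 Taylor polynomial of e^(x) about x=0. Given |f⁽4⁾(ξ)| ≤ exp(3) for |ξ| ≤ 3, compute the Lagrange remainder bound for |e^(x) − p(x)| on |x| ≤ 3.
27*exp(3)/8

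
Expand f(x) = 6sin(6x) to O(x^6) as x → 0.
36*x - 216*x**3 + 1944*x**5/5 + O(x**6)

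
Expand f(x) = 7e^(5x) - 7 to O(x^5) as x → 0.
35*x + 175*x**2/2 + 875*x**3/6 + 4375*x**4/24 + O(x**5)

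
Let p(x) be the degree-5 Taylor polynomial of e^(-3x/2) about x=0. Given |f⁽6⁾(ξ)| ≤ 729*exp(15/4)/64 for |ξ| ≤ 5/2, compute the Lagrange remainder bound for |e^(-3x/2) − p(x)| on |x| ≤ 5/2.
253125*exp(15/4)/65536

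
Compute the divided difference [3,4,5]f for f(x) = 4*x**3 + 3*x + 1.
48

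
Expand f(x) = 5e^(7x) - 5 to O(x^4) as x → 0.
35*x + 245*x**2/2 + 1715*x**3/6 + O(x**4)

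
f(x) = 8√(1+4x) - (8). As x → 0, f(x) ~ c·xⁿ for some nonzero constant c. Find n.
1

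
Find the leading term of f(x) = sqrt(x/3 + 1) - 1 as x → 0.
x/6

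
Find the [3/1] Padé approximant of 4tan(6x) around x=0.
288*x**3 + 24*x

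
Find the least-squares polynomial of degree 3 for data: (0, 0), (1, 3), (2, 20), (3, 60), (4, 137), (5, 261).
-1/14 + (61/84)x + (5/7)x² + (23/12)x³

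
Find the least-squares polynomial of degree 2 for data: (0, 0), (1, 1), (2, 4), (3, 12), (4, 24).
9/35 + (-127/70)x + (27/14)x²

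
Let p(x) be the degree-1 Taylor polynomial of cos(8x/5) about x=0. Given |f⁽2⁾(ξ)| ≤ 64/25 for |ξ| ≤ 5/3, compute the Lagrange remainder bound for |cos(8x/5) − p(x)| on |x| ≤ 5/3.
32/9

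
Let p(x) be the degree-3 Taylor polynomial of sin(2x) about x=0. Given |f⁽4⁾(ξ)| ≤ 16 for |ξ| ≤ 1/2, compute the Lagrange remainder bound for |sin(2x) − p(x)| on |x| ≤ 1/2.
1/24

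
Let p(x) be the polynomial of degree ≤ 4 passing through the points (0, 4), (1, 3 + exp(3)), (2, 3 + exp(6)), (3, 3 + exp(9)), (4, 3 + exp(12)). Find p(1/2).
-5*exp(12)/128 - 35*exp(6)/64 + 419/128 + 35*exp(3)/32 + 7*exp(9)/32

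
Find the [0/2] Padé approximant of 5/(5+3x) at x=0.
1/(3*x/5 + 1)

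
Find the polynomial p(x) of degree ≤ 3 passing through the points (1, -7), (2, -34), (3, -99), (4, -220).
-3*x**3 - x**2 - 3*x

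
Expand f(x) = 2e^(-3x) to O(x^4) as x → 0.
2 - 6*x + 9*x**2 - 9*x**3 + O(x**4)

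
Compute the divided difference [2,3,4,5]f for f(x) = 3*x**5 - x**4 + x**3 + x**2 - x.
362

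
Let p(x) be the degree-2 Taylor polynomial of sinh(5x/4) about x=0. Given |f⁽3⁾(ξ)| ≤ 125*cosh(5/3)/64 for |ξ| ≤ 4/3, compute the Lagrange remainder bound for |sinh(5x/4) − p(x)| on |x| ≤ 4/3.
125*cosh(5/3)/162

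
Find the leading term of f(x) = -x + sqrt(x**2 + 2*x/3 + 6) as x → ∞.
1/3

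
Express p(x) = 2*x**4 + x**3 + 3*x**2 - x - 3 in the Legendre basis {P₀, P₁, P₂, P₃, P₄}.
(-8/5)P₀ + (-2/5)P₁ + (22/7)P₂ + (2/5)P₃ + (16/35)P₄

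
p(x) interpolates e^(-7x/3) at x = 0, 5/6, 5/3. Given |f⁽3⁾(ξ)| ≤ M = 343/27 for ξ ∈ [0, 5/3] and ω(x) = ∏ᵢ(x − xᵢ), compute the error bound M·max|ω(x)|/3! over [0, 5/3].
42875*sqrt(3)/157464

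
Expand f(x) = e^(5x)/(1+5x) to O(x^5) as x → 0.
1 + 25*x**2/2 - 125*x**3/3 + 1875*x**4/8 + O(x**5)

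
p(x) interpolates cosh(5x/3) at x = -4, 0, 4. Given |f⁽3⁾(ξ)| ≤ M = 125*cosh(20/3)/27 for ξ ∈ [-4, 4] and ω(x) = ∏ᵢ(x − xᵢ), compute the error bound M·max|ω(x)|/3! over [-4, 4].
8000*sqrt(3)*cosh(20/3)/729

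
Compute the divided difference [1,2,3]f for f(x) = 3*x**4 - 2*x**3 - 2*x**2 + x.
61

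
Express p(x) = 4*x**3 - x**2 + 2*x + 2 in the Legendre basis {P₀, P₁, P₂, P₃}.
(5/3)P₀ + (22/5)P₁ + (-2/3)P₂ + (8/5)P₃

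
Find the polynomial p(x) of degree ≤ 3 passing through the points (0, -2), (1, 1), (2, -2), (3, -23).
-2*x**3 + 3*x**2 + 2*x - 2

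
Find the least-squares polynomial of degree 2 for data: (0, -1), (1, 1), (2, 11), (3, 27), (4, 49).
-43/35 + (-19/35)x + (23/7)x²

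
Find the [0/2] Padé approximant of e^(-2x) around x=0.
1/(2*x**2 + 2*x + 1)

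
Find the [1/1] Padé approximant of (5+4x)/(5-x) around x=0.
(4*x/5 + 1)/(1 - x/5)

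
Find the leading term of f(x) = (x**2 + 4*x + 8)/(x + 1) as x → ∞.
x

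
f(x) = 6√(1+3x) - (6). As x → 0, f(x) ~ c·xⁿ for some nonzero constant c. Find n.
1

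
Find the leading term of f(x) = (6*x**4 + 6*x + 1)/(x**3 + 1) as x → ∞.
6*x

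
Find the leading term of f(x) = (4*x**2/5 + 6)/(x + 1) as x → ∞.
4*x/5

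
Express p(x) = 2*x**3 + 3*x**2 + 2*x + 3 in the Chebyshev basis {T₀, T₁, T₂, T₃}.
(9/2)T₀ + (7/2)T₁ + (3/2)T₂ + (1/2)T₃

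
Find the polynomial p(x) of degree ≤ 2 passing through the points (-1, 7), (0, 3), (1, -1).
3 - 4*x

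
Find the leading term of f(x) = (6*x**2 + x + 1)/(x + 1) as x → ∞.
6*x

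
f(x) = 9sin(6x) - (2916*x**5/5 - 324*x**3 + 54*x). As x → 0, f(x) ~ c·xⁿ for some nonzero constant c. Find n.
7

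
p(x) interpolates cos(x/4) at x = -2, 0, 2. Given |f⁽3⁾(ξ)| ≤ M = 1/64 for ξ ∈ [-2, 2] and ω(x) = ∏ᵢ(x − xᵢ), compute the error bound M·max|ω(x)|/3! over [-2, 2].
sqrt(3)/216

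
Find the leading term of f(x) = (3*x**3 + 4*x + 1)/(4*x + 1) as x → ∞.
3*x**2/4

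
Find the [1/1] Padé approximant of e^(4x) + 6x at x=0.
(46*x/5 + 1)/(1 - 4*x/5)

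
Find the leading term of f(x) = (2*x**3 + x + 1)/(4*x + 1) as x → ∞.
x**2/2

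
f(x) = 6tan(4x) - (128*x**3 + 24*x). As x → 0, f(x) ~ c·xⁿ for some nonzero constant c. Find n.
5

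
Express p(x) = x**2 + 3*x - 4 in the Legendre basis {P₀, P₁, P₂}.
(-11/3)P₀ + (3)P₁ + (2/3)P₂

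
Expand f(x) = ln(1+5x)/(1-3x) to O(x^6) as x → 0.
5*x + 5*x**2/2 + 295*x**3/6 - 35*x**4/4 + 2395*x**5/4 + O(x**6)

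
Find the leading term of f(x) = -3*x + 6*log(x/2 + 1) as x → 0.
-3*x**2/4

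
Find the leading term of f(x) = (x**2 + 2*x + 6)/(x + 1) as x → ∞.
x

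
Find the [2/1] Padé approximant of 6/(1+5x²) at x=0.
6 - 30*x**2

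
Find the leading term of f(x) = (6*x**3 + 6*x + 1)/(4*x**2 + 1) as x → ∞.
3*x/2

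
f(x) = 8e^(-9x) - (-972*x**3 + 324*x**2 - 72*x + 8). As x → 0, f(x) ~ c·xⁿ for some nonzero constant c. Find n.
4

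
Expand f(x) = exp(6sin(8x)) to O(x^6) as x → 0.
1 + 48*x + 1152*x**2 + 17920*x**3 + 196608*x**4 + 7675904*x**5/5 + O(x**6)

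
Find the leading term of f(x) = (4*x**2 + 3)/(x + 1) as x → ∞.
4*x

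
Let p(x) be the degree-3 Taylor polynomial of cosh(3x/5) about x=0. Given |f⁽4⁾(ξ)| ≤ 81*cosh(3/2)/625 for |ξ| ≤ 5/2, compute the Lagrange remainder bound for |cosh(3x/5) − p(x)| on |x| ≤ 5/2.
27*cosh(3/2)/128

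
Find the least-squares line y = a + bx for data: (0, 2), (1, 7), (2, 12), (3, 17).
a = 2, b = 5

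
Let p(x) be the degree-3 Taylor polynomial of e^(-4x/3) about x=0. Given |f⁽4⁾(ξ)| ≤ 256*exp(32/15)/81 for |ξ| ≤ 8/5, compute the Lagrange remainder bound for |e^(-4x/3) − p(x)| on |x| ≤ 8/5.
131072*exp(32/15)/151875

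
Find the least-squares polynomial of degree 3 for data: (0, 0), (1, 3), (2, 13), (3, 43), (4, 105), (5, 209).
13/126 + (1937/756)x + (-121/63)x² + (211/108)x³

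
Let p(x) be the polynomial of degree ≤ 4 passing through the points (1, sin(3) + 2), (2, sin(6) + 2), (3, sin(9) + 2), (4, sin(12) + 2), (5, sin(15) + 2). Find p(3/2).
35*sin(6)/32 - 35*sin(9)/64 + 7*sin(12)/32 - 5*sin(15)/128 + 35*sin(3)/128 + 2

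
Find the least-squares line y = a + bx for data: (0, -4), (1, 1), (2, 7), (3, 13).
a = -43/10, b = 57/10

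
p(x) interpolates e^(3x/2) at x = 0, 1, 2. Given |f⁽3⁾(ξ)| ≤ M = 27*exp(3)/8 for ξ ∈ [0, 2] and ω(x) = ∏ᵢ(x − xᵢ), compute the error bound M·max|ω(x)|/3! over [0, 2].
sqrt(3)*exp(3)/8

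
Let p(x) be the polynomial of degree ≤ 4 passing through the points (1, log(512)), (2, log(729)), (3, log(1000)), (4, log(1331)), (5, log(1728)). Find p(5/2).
log(450*11**(17/32)*34131178545954932235330961958706748411485899060424632882402594869677778242490680490328064**(1/128)*5**(7/64)/11)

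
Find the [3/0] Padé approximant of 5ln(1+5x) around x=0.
25*x*(50*x**2 - 15*x + 6)/6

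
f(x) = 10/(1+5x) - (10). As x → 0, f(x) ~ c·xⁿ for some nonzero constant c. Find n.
1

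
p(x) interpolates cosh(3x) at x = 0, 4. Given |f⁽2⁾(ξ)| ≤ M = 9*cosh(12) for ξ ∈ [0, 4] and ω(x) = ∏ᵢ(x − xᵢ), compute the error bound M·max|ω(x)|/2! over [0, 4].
18*cosh(12)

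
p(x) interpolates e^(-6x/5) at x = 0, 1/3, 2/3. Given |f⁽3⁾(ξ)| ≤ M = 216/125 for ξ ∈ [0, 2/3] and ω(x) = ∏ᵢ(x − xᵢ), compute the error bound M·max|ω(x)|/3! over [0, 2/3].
8*sqrt(3)/3375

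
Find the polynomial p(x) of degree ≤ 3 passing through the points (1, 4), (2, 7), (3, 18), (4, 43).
x**3 - 2*x**2 + 2*x + 3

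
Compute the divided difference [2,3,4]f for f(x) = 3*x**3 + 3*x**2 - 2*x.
30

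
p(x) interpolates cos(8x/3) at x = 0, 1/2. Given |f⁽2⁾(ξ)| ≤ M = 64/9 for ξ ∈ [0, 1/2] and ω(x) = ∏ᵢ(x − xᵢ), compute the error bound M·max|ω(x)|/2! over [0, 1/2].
2/9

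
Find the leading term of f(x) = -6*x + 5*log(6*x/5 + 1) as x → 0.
-18*x**2/5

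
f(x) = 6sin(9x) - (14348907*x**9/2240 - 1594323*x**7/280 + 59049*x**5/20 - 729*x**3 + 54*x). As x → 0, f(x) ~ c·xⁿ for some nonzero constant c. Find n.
11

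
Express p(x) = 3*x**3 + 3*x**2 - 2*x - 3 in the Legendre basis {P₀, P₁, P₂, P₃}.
(-2)P₀ + (-1/5)P₁ + (2)P₂ + (6/5)P₃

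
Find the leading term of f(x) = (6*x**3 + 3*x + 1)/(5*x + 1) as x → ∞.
6*x**2/5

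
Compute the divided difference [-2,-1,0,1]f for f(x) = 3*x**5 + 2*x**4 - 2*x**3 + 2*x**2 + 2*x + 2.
9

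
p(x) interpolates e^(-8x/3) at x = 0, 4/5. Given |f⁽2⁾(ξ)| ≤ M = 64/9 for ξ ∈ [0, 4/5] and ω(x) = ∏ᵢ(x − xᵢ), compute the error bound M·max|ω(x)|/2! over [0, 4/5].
128/225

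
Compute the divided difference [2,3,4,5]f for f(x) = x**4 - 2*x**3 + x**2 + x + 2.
12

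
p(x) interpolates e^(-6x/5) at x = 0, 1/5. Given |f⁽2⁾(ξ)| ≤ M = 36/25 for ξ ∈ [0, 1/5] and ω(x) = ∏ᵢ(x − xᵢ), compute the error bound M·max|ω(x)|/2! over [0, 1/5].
9/1250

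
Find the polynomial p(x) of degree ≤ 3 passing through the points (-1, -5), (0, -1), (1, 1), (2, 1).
-x**2 + 3*x - 1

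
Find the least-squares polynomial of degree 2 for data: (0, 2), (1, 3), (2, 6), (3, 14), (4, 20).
61/35 + (29/70)x + (15/14)x²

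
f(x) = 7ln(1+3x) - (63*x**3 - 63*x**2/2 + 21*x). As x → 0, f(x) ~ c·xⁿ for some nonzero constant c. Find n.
4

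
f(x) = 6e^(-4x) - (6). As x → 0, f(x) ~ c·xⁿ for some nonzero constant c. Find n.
1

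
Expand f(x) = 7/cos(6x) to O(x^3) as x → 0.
7 + 126*x**2 + O(x**3)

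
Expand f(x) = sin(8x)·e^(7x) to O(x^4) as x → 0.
8*x + 56*x**2 + 332*x**3/3 + O(x**4)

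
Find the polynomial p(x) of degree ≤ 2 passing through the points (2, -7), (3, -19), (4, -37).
-3*x**2 + 3*x - 1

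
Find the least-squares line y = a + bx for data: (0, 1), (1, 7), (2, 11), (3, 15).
a = 8/5, b = 23/5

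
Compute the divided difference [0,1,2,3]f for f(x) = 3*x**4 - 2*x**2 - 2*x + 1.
18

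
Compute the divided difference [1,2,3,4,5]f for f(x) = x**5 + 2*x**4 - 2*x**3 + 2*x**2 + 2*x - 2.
17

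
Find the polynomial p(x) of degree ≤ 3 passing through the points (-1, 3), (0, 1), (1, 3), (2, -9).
-3*x**3 + 2*x**2 + 3*x + 1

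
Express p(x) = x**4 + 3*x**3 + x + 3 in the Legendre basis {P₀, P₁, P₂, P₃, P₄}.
(16/5)P₀ + (14/5)P₁ + (4/7)P₂ + (6/5)P₃ + (8/35)P₄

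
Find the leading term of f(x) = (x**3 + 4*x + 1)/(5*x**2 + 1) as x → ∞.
x/5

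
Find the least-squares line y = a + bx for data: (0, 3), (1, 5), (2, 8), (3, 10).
a = 29/10, b = 12/5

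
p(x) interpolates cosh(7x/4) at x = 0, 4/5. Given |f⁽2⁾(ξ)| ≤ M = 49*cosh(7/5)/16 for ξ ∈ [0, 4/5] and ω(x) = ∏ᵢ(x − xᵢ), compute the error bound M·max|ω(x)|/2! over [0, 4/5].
49*cosh(7/5)/200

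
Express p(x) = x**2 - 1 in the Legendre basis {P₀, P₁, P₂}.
(-2/3)P₀ + (2/3)P₂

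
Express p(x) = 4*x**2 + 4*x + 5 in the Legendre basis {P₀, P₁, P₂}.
(19/3)P₀ + (4)P₁ + (8/3)P₂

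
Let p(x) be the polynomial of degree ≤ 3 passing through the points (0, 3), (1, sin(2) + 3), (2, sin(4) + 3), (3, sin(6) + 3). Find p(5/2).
15*sin(4)/16 - 5*sin(2)/16 + 5*sin(6)/16 + 3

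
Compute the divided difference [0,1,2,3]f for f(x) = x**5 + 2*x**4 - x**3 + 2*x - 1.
36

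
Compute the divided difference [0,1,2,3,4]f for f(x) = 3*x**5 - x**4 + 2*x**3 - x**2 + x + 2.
29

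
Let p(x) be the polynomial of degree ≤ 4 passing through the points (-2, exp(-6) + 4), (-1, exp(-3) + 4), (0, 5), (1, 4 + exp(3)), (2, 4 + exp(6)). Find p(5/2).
5*(-84*exp(9) - 36*exp(3) + 7 + 178*exp(6) + 63*exp(12))*exp(-6)/128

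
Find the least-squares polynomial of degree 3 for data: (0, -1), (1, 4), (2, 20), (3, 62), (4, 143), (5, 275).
-8/9 + (1115/378)x + (-155/252)x² + (239/108)x³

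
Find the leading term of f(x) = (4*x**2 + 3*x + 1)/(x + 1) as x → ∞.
4*x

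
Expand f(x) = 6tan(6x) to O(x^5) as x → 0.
36*x + 432*x**3 + O(x**5)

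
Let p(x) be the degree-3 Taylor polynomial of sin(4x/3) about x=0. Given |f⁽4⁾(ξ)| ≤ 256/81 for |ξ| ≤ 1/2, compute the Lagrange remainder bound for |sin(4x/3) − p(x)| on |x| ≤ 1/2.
2/243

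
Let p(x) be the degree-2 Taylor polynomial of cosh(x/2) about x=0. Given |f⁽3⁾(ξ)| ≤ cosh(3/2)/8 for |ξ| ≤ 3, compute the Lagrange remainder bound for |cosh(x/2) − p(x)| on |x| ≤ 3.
9*cosh(3/2)/16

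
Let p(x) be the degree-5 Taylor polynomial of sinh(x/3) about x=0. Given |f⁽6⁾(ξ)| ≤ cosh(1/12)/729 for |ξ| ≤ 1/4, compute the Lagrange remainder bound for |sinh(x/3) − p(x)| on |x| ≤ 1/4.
cosh(1/12)/2149908480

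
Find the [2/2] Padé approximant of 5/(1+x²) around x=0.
5/(x**2 + 1)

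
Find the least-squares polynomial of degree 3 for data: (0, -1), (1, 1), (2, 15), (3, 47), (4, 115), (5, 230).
-79/63 + (1135/378)x + (-493/252)x² + (229/108)x³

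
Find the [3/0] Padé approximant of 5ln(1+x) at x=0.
5*x*(2*x**2 - 3*x + 6)/6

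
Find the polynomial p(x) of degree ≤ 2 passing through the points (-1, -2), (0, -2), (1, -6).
-2*x**2 - 2*x - 2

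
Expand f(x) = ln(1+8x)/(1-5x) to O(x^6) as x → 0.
8*x + 8*x**2 + 632*x**3/3 + 88*x**4/3 + 100504*x**5/15 + O(x**6)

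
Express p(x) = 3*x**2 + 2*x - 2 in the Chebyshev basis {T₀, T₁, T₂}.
(-1/2)T₀ + (2)T₁ + (3/2)T₂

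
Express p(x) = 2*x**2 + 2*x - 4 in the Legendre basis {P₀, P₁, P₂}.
(-10/3)P₀ + (2)P₁ + (4/3)P₂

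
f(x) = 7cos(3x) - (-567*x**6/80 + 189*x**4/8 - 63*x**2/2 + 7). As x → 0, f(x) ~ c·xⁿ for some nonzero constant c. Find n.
8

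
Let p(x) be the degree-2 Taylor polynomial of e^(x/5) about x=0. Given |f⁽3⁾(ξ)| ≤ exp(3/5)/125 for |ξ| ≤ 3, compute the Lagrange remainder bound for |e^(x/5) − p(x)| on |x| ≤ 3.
9*exp(3/5)/250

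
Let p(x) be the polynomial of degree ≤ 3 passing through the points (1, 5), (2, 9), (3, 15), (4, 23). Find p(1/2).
15/4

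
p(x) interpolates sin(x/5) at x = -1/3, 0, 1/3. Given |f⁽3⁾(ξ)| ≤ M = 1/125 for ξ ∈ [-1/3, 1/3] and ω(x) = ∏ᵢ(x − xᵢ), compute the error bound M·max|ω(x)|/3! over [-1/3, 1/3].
sqrt(3)/91125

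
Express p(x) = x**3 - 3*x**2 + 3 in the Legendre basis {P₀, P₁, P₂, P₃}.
(2)P₀ + (3/5)P₁ + (-2)P₂ + (2/5)P₃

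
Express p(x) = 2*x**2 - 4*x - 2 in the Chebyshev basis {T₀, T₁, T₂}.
-T₀ + (-4)T₁ + T₂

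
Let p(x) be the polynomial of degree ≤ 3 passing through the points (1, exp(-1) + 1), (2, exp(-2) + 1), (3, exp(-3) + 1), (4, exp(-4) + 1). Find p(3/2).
(-5*e + 1 + 5*exp(3) + 15*exp(2) + 16*exp(4))*exp(-4)/16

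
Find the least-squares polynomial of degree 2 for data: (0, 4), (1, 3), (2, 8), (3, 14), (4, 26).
27/7 + (-31/14)x + (27/14)x²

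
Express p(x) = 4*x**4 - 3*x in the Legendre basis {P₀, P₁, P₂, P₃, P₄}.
(4/5)P₀ + (-3)P₁ + (16/7)P₂ + (32/35)P₄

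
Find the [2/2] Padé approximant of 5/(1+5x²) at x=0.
5/(5*x**2 + 1)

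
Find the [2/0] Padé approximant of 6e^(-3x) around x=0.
27*x**2 - 18*x + 6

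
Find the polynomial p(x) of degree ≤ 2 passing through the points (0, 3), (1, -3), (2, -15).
-3*x**2 - 3*x + 3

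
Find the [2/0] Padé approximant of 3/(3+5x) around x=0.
25*x**2/9 - 5*x/3 + 1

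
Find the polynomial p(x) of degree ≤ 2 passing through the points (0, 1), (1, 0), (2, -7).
-3*x**2 + 2*x + 1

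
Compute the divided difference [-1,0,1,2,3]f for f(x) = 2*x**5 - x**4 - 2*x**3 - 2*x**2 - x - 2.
9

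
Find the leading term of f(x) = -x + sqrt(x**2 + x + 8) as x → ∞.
1/2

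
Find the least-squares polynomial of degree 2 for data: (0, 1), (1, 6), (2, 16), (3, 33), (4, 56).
8/7 + (99/70)x + (43/14)x²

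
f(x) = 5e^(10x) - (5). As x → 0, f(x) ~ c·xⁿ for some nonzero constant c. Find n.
1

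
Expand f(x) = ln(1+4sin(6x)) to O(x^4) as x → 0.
24*x - 288*x**2 + 4464*x**3 + O(x**4)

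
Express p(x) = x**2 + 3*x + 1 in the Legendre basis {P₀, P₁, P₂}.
(4/3)P₀ + (3)P₁ + (2/3)P₂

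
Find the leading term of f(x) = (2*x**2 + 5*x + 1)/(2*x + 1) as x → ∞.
x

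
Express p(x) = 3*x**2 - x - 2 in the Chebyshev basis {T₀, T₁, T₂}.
(-1/2)T₀ - T₁ + (3/2)T₂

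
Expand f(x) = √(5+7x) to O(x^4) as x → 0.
sqrt(5) + 7*sqrt(5)*x/10 - 49*sqrt(5)*x**2/200 + 343*sqrt(5)*x**3/2000 + O(x**4)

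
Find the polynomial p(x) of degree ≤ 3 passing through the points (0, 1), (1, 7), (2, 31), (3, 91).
3*x**3 + 3*x + 1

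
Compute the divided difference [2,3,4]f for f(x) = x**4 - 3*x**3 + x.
28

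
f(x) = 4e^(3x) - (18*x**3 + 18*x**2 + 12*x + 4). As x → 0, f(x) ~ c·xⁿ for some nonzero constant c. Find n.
4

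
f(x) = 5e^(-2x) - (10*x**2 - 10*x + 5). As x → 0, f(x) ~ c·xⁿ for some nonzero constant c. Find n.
3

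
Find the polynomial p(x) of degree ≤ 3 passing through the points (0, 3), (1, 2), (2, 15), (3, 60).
3*x**3 - 2*x**2 - 2*x + 3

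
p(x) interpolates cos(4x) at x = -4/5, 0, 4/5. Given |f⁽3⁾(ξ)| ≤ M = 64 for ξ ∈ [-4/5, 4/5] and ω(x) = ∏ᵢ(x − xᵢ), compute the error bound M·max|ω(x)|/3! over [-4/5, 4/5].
4096*sqrt(3)/3375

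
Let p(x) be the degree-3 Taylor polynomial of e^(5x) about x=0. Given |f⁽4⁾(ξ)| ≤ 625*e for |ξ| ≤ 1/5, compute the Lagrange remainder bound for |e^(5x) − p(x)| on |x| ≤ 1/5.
e/24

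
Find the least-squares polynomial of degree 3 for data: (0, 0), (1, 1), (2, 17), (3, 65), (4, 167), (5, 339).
-1/126 + (25/108)x + (-143/63)x² + (341/108)x³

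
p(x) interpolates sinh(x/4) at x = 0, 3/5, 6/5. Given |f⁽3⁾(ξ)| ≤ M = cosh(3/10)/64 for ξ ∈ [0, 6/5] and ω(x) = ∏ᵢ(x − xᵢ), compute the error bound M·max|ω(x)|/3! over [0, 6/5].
sqrt(3)*cosh(3/10)/8000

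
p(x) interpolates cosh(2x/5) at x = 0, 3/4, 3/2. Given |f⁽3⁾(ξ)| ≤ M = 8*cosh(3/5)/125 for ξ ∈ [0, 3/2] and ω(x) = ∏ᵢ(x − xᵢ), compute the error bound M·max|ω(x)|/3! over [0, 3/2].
sqrt(3)*cosh(3/5)/1000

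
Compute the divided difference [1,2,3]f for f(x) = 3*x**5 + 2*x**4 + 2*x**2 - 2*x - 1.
322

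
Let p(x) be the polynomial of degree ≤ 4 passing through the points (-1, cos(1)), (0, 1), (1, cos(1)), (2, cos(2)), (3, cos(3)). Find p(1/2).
3*cos(3)/128 - 5*cos(2)/32 + 85*cos(1)/128 + 15/32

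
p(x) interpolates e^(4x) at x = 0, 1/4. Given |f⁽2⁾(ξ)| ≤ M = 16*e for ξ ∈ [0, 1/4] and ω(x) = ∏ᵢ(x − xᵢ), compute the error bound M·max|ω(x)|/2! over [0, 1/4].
e/8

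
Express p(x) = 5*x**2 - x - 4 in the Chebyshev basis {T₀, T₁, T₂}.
(-3/2)T₀ - T₁ + (5/2)T₂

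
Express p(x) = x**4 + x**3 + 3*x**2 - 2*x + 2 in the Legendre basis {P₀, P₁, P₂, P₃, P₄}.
(16/5)P₀ + (-7/5)P₁ + (18/7)P₂ + (2/5)P₃ + (8/35)P₄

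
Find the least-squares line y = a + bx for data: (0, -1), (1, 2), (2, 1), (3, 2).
a = -1/5, b = 4/5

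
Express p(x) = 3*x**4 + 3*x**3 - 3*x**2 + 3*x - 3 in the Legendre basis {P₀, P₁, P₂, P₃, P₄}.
(-17/5)P₀ + (24/5)P₁ + (-2/7)P₂ + (6/5)P₃ + (24/35)P₄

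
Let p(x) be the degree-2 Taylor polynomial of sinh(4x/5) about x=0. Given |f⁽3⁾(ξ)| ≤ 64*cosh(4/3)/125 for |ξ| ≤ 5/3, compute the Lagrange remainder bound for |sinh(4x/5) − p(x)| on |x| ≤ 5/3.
32*cosh(4/3)/81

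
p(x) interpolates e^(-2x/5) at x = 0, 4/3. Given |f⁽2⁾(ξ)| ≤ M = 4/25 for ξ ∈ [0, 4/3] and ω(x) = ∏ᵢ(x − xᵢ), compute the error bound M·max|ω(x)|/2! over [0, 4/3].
8/225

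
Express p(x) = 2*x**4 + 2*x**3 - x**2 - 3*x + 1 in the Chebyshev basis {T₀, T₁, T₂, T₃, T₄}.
(5/4)T₀ + (-3/2)T₁ + (1/2)T₂ + (1/2)T₃ + (1/4)T₄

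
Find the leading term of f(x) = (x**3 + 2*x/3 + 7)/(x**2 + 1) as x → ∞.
x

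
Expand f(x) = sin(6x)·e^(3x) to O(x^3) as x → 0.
6*x + 18*x**2 + O(x**3)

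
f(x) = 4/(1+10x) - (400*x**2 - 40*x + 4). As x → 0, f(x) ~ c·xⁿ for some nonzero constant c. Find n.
3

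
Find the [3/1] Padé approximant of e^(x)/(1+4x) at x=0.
(1271*x**3/7176 + 595*x**2/1196 + 1197*x/1196 + 1)/(4785*x/1196 + 1)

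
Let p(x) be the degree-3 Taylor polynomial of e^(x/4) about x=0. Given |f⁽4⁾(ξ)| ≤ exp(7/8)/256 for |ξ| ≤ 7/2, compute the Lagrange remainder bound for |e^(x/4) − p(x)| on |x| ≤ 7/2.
2401*exp(7/8)/98304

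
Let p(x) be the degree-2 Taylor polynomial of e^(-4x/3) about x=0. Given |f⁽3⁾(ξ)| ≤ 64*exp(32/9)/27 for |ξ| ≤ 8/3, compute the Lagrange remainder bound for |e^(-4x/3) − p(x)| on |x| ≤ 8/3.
16384*exp(32/9)/2187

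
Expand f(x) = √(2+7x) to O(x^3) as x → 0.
sqrt(2) + 7*sqrt(2)*x/4 - 49*sqrt(2)*x**2/32 + O(x**3)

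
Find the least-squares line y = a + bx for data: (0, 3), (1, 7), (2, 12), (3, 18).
a = 5/2, b = 5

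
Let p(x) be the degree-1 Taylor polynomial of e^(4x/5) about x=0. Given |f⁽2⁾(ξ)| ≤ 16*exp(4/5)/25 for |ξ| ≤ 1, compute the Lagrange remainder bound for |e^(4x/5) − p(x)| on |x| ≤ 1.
8*exp(4/5)/25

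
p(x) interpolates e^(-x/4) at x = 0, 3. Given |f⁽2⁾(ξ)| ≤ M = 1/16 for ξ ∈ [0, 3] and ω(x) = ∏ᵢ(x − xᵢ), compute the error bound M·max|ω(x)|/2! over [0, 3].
9/128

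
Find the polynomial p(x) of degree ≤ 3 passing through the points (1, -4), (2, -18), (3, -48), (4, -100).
-x**3 - 2*x**2 - x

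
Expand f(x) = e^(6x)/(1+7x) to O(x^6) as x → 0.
1 - x + 25*x**2 - 139*x**3 + 1027*x**4 - 35621*x**5/5 + O(x**6)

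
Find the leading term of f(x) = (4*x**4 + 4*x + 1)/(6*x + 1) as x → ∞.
2*x**3/3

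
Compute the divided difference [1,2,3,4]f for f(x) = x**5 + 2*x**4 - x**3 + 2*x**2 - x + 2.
84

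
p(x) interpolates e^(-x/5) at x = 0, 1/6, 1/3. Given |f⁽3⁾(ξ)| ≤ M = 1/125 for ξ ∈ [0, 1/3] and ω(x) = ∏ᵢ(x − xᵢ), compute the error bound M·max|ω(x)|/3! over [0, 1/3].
sqrt(3)/729000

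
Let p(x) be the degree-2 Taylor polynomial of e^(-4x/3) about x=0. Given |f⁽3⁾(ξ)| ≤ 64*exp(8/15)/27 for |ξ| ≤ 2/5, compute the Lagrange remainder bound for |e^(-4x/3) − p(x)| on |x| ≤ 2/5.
256*exp(8/15)/10125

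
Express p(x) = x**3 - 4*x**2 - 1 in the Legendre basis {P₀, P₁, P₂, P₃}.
(-7/3)P₀ + (3/5)P₁ + (-8/3)P₂ + (2/5)P₃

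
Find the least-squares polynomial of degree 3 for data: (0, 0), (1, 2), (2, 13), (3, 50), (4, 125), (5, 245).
5/14 + (-43/28)x + (3/28)x² + (2)x³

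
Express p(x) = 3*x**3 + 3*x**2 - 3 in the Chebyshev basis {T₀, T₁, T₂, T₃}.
(-3/2)T₀ + (9/4)T₁ + (3/2)T₂ + (3/4)T₃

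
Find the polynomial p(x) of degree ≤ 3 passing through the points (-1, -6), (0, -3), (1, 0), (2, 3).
3*x - 3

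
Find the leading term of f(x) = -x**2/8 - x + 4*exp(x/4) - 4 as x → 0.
x**3/96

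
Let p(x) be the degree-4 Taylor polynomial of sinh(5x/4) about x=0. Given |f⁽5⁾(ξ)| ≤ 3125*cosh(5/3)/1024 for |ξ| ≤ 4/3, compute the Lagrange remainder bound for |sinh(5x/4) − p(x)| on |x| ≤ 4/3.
625*cosh(5/3)/5832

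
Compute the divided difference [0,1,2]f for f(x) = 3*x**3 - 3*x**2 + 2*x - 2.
6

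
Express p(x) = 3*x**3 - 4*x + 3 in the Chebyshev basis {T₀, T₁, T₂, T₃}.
(3)T₀ + (-7/4)T₁ + (3/4)T₃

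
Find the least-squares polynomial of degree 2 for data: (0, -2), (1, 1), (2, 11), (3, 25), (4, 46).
-73/35 + (4/7)x + (20/7)x²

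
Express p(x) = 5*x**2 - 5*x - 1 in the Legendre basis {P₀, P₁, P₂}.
(2/3)P₀ + (-5)P₁ + (10/3)P₂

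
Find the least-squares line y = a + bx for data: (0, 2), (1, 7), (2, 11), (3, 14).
a = 5/2, b = 4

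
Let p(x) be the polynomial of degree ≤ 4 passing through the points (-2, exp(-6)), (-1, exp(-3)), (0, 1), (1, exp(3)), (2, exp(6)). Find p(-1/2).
(-5 + 60*exp(3) + (-20*exp(3) + 90 + 3*exp(6))*exp(6))*exp(-6)/128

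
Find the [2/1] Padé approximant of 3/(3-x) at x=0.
1/(1 - x/3)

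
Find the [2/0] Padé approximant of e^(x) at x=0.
x**2/2 + x + 1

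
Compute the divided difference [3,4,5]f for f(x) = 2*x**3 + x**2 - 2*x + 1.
25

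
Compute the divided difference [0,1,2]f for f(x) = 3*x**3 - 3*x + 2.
9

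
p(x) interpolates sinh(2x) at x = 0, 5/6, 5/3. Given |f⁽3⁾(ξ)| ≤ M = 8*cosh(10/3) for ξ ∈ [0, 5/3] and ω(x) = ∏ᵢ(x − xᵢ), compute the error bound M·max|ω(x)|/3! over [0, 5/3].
125*sqrt(3)*cosh(10/3)/729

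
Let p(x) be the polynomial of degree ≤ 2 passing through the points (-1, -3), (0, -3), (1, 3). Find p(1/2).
-3/4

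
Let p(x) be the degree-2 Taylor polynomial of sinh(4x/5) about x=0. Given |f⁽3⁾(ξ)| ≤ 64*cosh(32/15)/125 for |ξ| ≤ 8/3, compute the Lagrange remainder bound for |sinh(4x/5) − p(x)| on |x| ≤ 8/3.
16384*cosh(32/15)/10125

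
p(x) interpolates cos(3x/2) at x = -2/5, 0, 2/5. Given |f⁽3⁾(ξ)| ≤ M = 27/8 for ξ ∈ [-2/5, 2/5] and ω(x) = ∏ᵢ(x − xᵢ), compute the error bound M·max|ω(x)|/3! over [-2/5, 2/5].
sqrt(3)/125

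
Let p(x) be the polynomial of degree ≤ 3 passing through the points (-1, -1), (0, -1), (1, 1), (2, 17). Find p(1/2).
-1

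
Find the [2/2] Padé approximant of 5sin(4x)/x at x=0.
(20 - 112*x**2/3)/(4*x**2/5 + 1)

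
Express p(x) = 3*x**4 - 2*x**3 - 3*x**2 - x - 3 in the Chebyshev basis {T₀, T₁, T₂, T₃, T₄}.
(-27/8)T₀ + (-5/2)T₁ + (-1/2)T₃ + (3/8)T₄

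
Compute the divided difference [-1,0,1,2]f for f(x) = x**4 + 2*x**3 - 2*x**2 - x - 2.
4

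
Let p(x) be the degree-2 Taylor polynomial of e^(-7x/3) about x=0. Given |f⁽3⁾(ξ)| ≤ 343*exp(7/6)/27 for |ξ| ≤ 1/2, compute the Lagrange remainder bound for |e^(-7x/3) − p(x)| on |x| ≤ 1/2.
343*exp(7/6)/1296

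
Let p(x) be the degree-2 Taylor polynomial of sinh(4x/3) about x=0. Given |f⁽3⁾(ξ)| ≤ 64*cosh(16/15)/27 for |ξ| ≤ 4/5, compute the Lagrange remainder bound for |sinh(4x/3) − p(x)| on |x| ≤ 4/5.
2048*cosh(16/15)/10125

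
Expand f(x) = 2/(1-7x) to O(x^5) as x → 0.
2 + 14*x + 98*x**2 + 686*x**3 + 4802*x**4 + O(x**5)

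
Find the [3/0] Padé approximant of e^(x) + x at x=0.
x**3/6 + x**2/2 + 2*x + 1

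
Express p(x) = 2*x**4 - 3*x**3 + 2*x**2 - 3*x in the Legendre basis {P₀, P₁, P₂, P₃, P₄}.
(16/15)P₀ + (-24/5)P₁ + (52/21)P₂ + (-6/5)P₃ + (16/35)P₄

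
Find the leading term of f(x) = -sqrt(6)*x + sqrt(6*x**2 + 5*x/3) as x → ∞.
5*sqrt(6)/36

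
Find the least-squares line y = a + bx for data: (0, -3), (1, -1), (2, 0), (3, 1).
a = -27/10, b = 13/10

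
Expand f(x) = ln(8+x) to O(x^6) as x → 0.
log(8) + x/8 - x**2/128 + x**3/1536 - x**4/16384 + x**5/163840 + O(x**6)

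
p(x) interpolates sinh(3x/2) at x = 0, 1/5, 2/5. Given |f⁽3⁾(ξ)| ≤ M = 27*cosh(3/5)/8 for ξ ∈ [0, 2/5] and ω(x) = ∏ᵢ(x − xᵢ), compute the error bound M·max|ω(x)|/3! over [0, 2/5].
sqrt(3)*cosh(3/5)/1000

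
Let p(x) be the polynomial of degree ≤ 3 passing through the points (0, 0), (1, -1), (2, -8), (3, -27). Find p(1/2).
-1/8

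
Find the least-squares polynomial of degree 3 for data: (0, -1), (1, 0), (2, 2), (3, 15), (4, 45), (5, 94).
-5/7 + (1/14)x + (-17/14)x² + x³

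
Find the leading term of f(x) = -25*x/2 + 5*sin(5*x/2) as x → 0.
-625*x**3/48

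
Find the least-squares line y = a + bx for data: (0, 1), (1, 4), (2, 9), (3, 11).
a = 1, b = 7/2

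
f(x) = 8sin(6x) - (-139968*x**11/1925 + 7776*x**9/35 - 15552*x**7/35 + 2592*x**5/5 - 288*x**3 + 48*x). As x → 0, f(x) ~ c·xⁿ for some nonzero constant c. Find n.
13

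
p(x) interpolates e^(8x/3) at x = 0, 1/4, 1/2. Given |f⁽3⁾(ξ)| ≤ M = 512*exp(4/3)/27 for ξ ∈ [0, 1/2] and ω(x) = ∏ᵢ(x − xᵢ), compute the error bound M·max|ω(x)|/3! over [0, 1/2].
8*sqrt(3)*exp(4/3)/729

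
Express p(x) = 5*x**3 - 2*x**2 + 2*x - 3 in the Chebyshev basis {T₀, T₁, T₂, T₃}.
(-4)T₀ + (23/4)T₁ - T₂ + (5/4)T₃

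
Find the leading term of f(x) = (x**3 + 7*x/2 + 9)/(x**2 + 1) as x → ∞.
x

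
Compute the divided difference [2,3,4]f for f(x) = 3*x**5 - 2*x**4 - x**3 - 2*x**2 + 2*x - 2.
734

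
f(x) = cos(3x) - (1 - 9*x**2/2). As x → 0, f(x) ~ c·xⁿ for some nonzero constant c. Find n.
4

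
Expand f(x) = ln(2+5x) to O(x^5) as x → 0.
log(2) + 5*x/2 - 25*x**2/8 + 125*x**3/24 - 625*x**4/64 + O(x**5)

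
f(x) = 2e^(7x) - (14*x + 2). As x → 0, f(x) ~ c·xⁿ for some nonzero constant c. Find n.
2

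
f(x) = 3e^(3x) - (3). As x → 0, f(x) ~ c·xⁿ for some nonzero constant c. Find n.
1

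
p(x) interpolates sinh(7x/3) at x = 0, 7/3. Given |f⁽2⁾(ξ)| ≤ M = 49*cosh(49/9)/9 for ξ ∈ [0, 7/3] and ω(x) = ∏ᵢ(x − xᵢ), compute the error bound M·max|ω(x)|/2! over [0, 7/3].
2401*cosh(49/9)/648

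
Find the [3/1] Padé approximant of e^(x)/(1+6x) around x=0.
(4571*x**3/26328 + 2189*x**2/4388 + 4389*x/4388 + 1)/(26329*x/4388 + 1)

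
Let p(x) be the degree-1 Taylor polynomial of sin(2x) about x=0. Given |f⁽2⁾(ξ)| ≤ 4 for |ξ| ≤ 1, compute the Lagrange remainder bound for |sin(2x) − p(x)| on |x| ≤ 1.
2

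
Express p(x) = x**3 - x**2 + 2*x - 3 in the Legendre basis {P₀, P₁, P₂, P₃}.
(-10/3)P₀ + (13/5)P₁ + (-2/3)P₂ + (2/5)P₃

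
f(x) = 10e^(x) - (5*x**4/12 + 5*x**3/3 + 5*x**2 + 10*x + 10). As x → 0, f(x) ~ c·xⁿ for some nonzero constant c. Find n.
5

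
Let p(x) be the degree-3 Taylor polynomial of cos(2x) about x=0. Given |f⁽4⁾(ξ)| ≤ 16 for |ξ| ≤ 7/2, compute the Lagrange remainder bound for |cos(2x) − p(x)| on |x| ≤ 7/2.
2401/24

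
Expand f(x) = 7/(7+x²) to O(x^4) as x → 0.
1 - x**2/7 + O(x**4)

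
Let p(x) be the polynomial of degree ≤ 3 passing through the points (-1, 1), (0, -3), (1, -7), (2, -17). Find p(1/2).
-37/8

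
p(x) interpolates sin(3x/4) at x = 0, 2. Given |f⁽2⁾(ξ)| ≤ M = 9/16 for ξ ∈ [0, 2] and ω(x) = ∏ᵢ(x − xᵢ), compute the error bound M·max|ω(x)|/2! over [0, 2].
9/32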